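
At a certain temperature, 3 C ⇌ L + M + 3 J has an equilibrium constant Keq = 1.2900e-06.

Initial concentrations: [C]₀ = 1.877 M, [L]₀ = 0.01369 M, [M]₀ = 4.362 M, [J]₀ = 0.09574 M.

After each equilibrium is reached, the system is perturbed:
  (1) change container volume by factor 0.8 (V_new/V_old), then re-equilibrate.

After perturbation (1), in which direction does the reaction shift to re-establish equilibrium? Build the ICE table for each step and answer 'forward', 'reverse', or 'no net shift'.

Direction: reverse

Q₀ = 7.9246e-06 vs Keq = 1.2900e-06 ⇒ Q>K, reverse
Step 1:
                   C          L          M          J
  Initial      1.877    0.01369      4.362    0.09574
  Change     0.02431  -0.008103  -0.008103   -0.02431
  Equil        1.901   0.005587      4.354    0.07143
  solve Keq expr → x = -0.008103; check Q = 1.2900e-06
Then change container volume by factor 0.8 (V_new/V_old).
Step 2:
                   C          L          M          J
  Initial      2.377   0.006984      5.442    0.08929
  Change    0.004941  -0.001647  -0.001647  -0.004941
  Equil        2.382   0.005337      5.441    0.08435
  solve Keq expr → x = -0.001647; check Q = 1.2900e-06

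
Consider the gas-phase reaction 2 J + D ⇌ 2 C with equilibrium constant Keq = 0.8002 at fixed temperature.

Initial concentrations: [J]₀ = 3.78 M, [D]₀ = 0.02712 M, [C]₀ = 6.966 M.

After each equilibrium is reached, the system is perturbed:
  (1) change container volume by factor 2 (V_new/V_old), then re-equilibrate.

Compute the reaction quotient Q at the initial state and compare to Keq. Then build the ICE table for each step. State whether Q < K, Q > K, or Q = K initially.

Q₀ = 125.2; Q > K (proceeds reverse)

Q₀ = 125.2 vs Keq = 0.8002 ⇒ Q>K, reverse
Step 1:
                    J           D           C
  I              3.78     0.02712       6.966
  C             1.914      0.9569      -1.914
  E             5.694       0.984       5.052
  solve Keq expr → x = -0.9569; check Q = 0.8002
Then change container volume by factor 2 (V_new/V_old).
Step 2:
                    J           D           C
  I             2.847       0.492       2.526
  C            0.2887      0.1443     -0.2887
  E             3.136      0.6363       2.237
  solve Keq expr → x = -0.1443; check Q = 0.8002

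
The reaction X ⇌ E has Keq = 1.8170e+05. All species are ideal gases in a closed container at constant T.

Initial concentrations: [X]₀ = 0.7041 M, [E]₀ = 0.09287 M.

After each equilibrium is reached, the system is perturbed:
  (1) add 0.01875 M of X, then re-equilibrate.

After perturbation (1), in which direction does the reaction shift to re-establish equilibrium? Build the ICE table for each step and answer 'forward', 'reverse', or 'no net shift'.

Q₀ = 0.1319 vs Keq = 1.8170e+05 ⇒ Q<K, forward
Step 1:
                  X         E
  init       0.7041   0.09287
  Δ         -0.7041    0.7041
  eq      4.3862e-06     0.797
  solve Keq expr → x = 0.7041; check Q = 1.8170e+05
Then add 0.01875 M of X.
Step 2:
                  X         E
  init      0.01875     0.797
  Δ        -0.01875   0.01875
  eq      4.4894e-06    0.8157
  solve Keq expr → x = 0.01875; check Q = 1.8170e+05

Direction: forward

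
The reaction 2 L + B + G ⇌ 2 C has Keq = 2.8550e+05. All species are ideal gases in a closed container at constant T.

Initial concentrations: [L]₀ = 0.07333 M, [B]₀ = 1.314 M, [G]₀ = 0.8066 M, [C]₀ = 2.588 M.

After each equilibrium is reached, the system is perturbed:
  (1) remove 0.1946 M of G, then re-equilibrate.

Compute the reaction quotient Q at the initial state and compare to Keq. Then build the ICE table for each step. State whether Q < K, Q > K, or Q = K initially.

Q₀ = 1175; Q < K (proceeds forward)

Q₀ = 1175 vs Keq = 2.8550e+05 ⇒ Q<K, forward
Step 1:
                   L          B          G          C
  init       0.07333      1.314     0.8066      2.588
  Δ         -0.06833   -0.03416   -0.03416    0.06833
  eq           0.005       1.28     0.7724      2.656
  solve Keq expr → x = 0.03416; check Q = 2.8550e+05
Then remove 0.1946 M of G.
Step 2:
                   L          B          G          C
  init         0.005       1.28     0.5778      2.656
  Δ       7.7644e-04 3.8822e-04 3.8822e-04 -7.7644e-04
  eq        0.005776       1.28     0.5782      2.656
  solve Keq expr → x = -3.8822e-04; check Q = 2.8550e+05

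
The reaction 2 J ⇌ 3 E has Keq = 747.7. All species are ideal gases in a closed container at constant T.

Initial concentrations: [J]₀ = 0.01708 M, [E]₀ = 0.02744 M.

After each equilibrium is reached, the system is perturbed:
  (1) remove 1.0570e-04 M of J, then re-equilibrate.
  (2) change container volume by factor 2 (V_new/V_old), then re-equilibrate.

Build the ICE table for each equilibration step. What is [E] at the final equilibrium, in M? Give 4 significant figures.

[E]_eq = 0.02622 M

Q₀ = 0.07082 vs Keq = 747.7 ⇒ Q<K, forward
Step 1:
                    J           E
  I           0.01708     0.02744
  C          -0.01664     0.02496
  E        4.3869e-04      0.0524
  solve Keq expr → x = 0.008321; check Q = 747.7
Then remove 1.0570e-04 M of J.
Step 2:
                    J           E
  I        3.3299e-04      0.0524
  C        1.0375e-04 -1.5562e-04
  E        4.3674e-04     0.05225
  solve Keq expr → x = -5.1874e-05; check Q = 747.7
Then change container volume by factor 2 (V_new/V_old).
Step 3:
                    J           E
  I        2.1837e-04     0.02612
  C       -6.3118e-05  9.4678e-05
  E        1.5525e-04     0.02622
  solve Keq expr → x = 3.1559e-05; check Q = 747.7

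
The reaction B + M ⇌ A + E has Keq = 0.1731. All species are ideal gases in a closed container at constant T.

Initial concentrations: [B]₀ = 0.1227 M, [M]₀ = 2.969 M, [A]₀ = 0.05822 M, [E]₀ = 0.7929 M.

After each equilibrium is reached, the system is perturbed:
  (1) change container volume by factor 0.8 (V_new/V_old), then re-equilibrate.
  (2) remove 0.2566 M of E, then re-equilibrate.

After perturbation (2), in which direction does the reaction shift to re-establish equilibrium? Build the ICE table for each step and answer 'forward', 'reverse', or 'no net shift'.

Direction: forward

Q₀ = 0.1267 vs Keq = 0.1731 ⇒ Q<K, forward
Step 1:
                   B          M          A          E
  Initial     0.1227      2.969    0.05822     0.7929
  Change     -0.0121    -0.0121     0.0121     0.0121
  Equil       0.1106      2.957    0.07032      0.805
  solve Keq expr → x = 0.0121; check Q = 0.1731
Then change container volume by factor 0.8 (V_new/V_old).
Step 2:
                   B          M          A          E
  Initial     0.1382      3.696     0.0879      1.006
  Change           0          0          0          0
  Equil       0.1382      3.696     0.0879      1.006
  solve Keq expr → x = 0; check Q = 0.1731
Then remove 0.2566 M of E.
Step 3:
                   B          M          A          E
  Initial     0.1382      3.696     0.0879     0.7497
  Change     -0.0149    -0.0149     0.0149     0.0149
  Equil       0.1233      3.681     0.1028     0.7646
  solve Keq expr → x = 0.0149; check Q = 0.1731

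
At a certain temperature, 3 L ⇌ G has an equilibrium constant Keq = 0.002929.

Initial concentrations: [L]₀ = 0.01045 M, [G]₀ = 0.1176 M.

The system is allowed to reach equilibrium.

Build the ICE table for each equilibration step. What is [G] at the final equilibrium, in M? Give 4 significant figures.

[G]_eq = 1.3990e-04 M

Q₀ = 1.0305e+05 vs Keq = 0.002929 ⇒ Q>K, reverse
Step 1:
                    L           G
  Initial     0.01045      0.1176
  Change       0.3524     -0.1175
  Equil        0.3628  1.3990e-04
  solve Keq expr → x = -0.1175; check Q = 0.002929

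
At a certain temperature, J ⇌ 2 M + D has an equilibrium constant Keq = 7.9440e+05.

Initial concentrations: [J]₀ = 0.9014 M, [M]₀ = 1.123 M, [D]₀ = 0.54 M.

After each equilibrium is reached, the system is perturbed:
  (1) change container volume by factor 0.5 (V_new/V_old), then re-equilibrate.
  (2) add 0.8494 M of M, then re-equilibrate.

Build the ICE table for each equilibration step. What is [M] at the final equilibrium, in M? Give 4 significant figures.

Q₀ = 0.7555 vs Keq = 7.9440e+05 ⇒ Q<K, forward
Step 1:
                    J           M           D
  Initial      0.9014       1.123        0.54
  Change      -0.9014       1.803      0.9014
  Equil    1.5532e-05       2.926       1.441
  solve Keq expr → x = 0.9014; check Q = 7.9440e+05
Then change container volume by factor 0.5 (V_new/V_old).
Step 2:
                    J           M           D
  Initial  3.1064e-05       5.852       2.883
  Change   9.3179e-05 -1.8636e-04 -9.3179e-05
  Equil    1.2424e-04       5.851       2.883
  solve Keq expr → x = -9.3179e-05; check Q = 7.9440e+05
Then add 0.8494 M of M.
Step 3:
                    J           M           D
  Initial  1.2424e-04       6.701       2.883
  Change   3.8683e-05 -7.7366e-05 -3.8683e-05
  Equil    1.6293e-04       6.701       2.883
  solve Keq expr → x = -3.8683e-05; check Q = 7.9440e+05

[M]_eq = 6.701 M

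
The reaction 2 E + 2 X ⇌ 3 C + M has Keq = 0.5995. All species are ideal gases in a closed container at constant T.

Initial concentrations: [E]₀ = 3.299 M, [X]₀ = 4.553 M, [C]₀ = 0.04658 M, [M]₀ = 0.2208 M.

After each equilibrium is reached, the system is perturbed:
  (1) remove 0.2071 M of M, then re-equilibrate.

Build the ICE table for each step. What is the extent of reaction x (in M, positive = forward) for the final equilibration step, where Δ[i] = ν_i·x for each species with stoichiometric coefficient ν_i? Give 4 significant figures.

x = 0.02638 M

Q₀ = 9.8909e-08 vs Keq = 0.5995 ⇒ Q<K, forward
Step 1:
                  E         X         C         M
  I           3.299     4.553   0.04658    0.2208
  C          -1.602    -1.602     2.403    0.8011
  E           1.697     2.951      2.45     1.022
  solve Keq expr → x = 0.8011; check Q = 0.5995
Then remove 0.2071 M of M.
Step 2:
                  E         X         C         M
  I           1.697     2.951      2.45    0.8148
  C        -0.05275  -0.05275   0.07913   0.02638
  E           1.644     2.898     2.529    0.8412
  solve Keq expr → x = 0.02638; check Q = 0.5995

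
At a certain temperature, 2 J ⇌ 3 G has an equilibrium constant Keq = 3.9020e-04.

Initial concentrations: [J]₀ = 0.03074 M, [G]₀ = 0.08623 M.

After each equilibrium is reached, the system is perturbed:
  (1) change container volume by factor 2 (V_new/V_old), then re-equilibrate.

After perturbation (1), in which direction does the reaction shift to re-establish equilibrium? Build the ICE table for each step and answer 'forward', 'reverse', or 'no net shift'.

Direction: forward

Q₀ = 0.6785 vs Keq = 3.9020e-04 ⇒ Q>K, reverse
Step 1:
                  J         G
  init      0.03074   0.08623
  Δ          0.0485  -0.07275
  eq        0.07924   0.01348
  solve Keq expr → x = -0.02425; check Q = 3.9020e-04
Then change container volume by factor 2 (V_new/V_old).
Step 2:
                  J         G
  init      0.03962  0.006741
  Δ       -0.001066  0.001599
  eq        0.03855  0.008339
  solve Keq expr → x = 5.3299e-04; check Q = 3.9020e-04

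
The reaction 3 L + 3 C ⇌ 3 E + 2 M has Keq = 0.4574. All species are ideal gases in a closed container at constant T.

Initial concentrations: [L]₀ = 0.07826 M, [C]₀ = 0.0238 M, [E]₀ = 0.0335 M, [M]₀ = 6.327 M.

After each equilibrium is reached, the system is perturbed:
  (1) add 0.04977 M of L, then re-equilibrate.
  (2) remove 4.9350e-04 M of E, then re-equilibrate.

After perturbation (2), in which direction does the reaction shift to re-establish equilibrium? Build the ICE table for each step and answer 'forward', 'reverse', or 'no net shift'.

Q₀ = 2.3291e+05 vs Keq = 0.4574 ⇒ Q>K, reverse
Step 1:
                   L          C          E          M
  I          0.07826     0.0238     0.0335      6.327
  C          0.03211    0.03211   -0.03211    -0.0214
  E           0.1104    0.05591   0.001393      6.306
  solve Keq expr → x = -0.0107; check Q = 0.4574
Then add 0.04977 M of L.
Step 2:
                   L          C          E          M
  I           0.1601    0.05591   0.001393      6.306
  C       -5.9892e-04 -5.9892e-04 5.9892e-04 3.9928e-04
  E           0.1595    0.05531   0.001992      6.306
  solve Keq expr → x = 1.9964e-04; check Q = 0.4574
Then remove 4.9350e-04 M of E.
Step 3:
                   L          C          E          M
  I           0.1595    0.05531   0.001498      6.306
  C       -4.7066e-04 -4.7066e-04 4.7066e-04 3.1377e-04
  E           0.1591    0.05484   0.001969      6.306
  solve Keq expr → x = 1.5689e-04; check Q = 0.4574

Direction: forward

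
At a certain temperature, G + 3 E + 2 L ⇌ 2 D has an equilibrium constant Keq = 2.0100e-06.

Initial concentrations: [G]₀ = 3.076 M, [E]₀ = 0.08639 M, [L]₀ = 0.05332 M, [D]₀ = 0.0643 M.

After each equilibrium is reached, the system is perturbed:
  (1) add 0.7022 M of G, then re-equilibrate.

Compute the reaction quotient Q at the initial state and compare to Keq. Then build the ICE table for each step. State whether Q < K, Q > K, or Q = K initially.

Q₀ = 733.3 vs Keq = 2.0100e-06 ⇒ Q>K, reverse
Step 1:
                    G           E           L           D
  Initial       3.076     0.08639     0.05332      0.0643
  Change      0.03214     0.09642     0.06428    -0.06428
  Equil         3.108      0.1828      0.1176  2.2974e-05
  solve Keq expr → x = -0.03214; check Q = 2.0100e-06
Then add 0.7022 M of G.
Step 2:
                    G           E           L           D
  Initial        3.81      0.1828      0.1176  2.2974e-05
  Change  -1.2309e-06 -3.6927e-06 -2.4618e-06  2.4618e-06
  Equil          3.81      0.1828      0.1176  2.5435e-05
  solve Keq expr → x = 1.2309e-06; check Q = 2.0100e-06

Q₀ = 733.3; Q > K (proceeds reverse)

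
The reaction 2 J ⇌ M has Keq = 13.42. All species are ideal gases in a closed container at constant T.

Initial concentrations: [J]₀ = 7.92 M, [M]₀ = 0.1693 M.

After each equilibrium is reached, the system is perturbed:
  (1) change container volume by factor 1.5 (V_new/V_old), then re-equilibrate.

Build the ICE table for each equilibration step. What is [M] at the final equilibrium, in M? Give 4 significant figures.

[M]_eq = 2.536 M

Q₀ = 0.002699 vs Keq = 13.42 ⇒ Q<K, forward
Step 1:
                    J           M
  Initial        7.92      0.1693
  Change       -7.384       3.692
  Equil        0.5364       3.861
  solve Keq expr → x = 3.692; check Q = 13.42
Then change container volume by factor 1.5 (V_new/V_old).
Step 2:
                    J           M
  Initial      0.3576       2.574
  Change      0.07708    -0.03854
  Equil        0.4347       2.536
  solve Keq expr → x = -0.03854; check Q = 13.42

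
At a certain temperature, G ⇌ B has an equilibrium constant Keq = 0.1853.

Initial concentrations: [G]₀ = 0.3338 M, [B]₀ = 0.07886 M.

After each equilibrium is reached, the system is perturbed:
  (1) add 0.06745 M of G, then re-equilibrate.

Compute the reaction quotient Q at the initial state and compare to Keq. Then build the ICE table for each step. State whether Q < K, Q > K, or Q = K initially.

Q₀ = 0.2362; Q > K (proceeds reverse)

Q₀ = 0.2362 vs Keq = 0.1853 ⇒ Q>K, reverse
Step 1:
                  G         B
  Initial    0.3338   0.07886
  Change    0.01435  -0.01435
  Equil      0.3481   0.06451
  solve Keq expr → x = -0.01435; check Q = 0.1853
Then add 0.06745 M of G.
Step 2:
                  G         B
  Initial    0.4156   0.06451
  Change   -0.01054   0.01054
  Equil      0.4051   0.07506
  solve Keq expr → x = 0.01054; check Q = 0.1853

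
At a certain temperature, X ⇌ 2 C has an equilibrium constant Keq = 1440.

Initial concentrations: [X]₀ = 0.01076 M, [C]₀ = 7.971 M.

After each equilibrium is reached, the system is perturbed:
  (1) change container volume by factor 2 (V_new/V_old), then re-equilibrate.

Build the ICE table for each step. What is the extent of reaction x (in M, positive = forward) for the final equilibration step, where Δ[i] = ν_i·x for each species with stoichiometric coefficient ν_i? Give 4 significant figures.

x = 0.01073 M

Q₀ = 5905 vs Keq = 1440 ⇒ Q>K, reverse
Step 1:
                    X           C
  Initial     0.01076       7.971
  Change      0.03264    -0.06529
  Equil        0.0434       7.906
  solve Keq expr → x = -0.03264; check Q = 1440
Then change container volume by factor 2 (V_new/V_old).
Step 2:
                    X           C
  Initial      0.0217       3.953
  Change     -0.01073     0.02147
  Equil       0.01097       3.974
  solve Keq expr → x = 0.01073; check Q = 1440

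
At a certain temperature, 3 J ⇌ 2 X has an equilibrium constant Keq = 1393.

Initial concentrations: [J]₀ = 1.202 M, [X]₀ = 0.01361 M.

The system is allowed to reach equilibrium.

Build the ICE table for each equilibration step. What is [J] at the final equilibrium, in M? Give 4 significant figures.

Q₀ = 1.0666e-04 vs Keq = 1393 ⇒ Q<K, forward
Step 1:
                  J         X
  I           1.202   0.01361
  C          -1.127    0.7514
  E          0.0749     0.765
  solve Keq expr → x = 0.3757; check Q = 1393

[J]_eq = 0.0749 M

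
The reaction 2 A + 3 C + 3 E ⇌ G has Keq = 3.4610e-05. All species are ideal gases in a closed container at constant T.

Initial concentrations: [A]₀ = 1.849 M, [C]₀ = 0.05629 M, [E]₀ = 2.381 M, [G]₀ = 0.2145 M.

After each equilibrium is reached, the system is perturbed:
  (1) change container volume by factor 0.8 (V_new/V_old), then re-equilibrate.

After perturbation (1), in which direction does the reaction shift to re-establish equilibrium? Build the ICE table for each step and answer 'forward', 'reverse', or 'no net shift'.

Direction: forward

Q₀ = 26.06 vs Keq = 3.4610e-05 ⇒ Q>K, reverse
Step 1:
                  A         C         E         G
  Initial     1.849   0.05629     2.381    0.2145
  Change     0.4257    0.6385    0.6385   -0.2128
  Equil       2.275    0.6948      3.02  0.001654
  solve Keq expr → x = -0.2128; check Q = 3.4610e-05
Then change container volume by factor 0.8 (V_new/V_old).
Step 2:
                  A         C         E         G
  Initial     2.843    0.8685     3.774  0.002067
  Change   -0.01374  -0.02061  -0.02061  0.006869
  Equil        2.83    0.8479     3.754  0.008936
  solve Keq expr → x = 0.006869; check Q = 3.4610e-05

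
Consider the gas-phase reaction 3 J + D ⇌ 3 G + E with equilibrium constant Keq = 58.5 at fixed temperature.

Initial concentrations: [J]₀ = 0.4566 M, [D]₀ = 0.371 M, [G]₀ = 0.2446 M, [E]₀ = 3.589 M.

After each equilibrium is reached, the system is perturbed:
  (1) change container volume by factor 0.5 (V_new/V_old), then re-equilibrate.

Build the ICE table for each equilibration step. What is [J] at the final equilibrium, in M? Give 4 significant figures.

[J]_eq = 0.5199 M

Q₀ = 1.487 vs Keq = 58.5 ⇒ Q<K, forward
Step 1:
                   J          D          G          E
  init        0.4566      0.371     0.2446      3.589
  Δ          -0.1966   -0.06555     0.1966    0.06555
  eq            0.26     0.3055     0.4412      3.655
  solve Keq expr → x = 0.06555; check Q = 58.5
Then change container volume by factor 0.5 (V_new/V_old).
Step 2:
                   J          D          G          E
  init        0.5199     0.6109     0.8825      7.309
  Δ                0          0          0          0
  eq          0.5199     0.6109     0.8825      7.309
  solve Keq expr → x = 0; check Q = 58.5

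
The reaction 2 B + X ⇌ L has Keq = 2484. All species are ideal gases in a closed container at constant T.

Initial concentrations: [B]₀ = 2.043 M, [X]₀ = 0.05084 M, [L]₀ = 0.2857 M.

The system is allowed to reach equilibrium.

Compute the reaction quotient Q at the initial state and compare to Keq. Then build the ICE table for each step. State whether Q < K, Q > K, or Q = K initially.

Q₀ = 1.346 vs Keq = 2484 ⇒ Q<K, forward
Step 1:
                    B           X           L
  init          2.043     0.05084      0.2857
  Δ           -0.1016     -0.0508      0.0508
  eq            1.941  3.5943e-05      0.3365
  solve Keq expr → x = 0.0508; check Q = 2484

Q₀ = 1.346; Q < K (proceeds forward)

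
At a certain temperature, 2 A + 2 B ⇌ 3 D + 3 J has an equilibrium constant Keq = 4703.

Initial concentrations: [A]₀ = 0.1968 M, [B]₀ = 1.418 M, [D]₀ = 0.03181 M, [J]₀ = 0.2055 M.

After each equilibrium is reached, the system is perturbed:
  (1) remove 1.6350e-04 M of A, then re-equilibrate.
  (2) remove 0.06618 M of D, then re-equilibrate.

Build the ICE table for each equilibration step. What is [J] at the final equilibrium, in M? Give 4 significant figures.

[J]_eq = 0.4996 M

Q₀ = 3.5869e-06 vs Keq = 4703 ⇒ Q<K, forward
Step 1:
                   A          B          D          J
  init        0.1968      1.418    0.03181     0.2055
  Δ           -0.196     -0.196      0.294      0.294
  eq      7.8357e-04      1.222     0.3258     0.4995
  solve Keq expr → x = 0.09801; check Q = 4703
Then remove 1.6350e-04 M of A.
Step 2:
                   A          B          D          J
  init    6.2007e-04      1.222     0.3258     0.4995
  Δ       1.6195e-04 1.6195e-04 -2.4292e-04 -2.4292e-04
  eq      7.8202e-04      1.222     0.3256     0.4993
  solve Keq expr → x = -8.0975e-05; check Q = 4703
Then remove 0.06618 M of D.
Step 3:
                   A          B          D          J
  init    7.8202e-04      1.222     0.2594     0.4993
  Δ       -2.2412e-04 -2.2412e-04 3.3618e-04 3.3618e-04
  eq      5.5790e-04      1.222     0.2597     0.4996
  solve Keq expr → x = 1.1206e-04; check Q = 4703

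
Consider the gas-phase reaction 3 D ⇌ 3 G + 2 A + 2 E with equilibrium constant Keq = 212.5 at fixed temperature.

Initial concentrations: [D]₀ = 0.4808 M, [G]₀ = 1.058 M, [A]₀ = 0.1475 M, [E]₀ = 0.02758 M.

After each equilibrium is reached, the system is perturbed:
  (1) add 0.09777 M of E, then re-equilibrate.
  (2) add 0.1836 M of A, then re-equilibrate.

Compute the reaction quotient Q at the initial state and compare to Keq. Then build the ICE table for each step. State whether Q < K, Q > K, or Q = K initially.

Q₀ = 1.7633e-04; Q < K (proceeds forward)

Q₀ = 1.7633e-04 vs Keq = 212.5 ⇒ Q<K, forward
Step 1:
                    D           G           A           E
  Initial      0.4808       1.058      0.1475     0.02758
  Change      -0.4173      0.4173      0.2782      0.2782
  Equil        0.0635       1.475      0.4257      0.3058
  solve Keq expr → x = 0.1391; check Q = 212.5
Then add 0.09777 M of E.
Step 2:
                    D           G           A           E
  Initial      0.0635       1.475      0.4257      0.4036
  Change      0.01063    -0.01063   -0.007084   -0.007084
  Equil       0.07413       1.465      0.4186      0.3965
  solve Keq expr → x = -0.003542; check Q = 212.5
Then add 0.1836 M of A.
Step 3:
                    D           G           A           E
  Initial     0.07413       1.465      0.6022      0.3965
  Change      0.01643    -0.01643    -0.01096    -0.01096
  Equil       0.09056       1.448      0.5913      0.3855
  solve Keq expr → x = -0.005478; check Q = 212.5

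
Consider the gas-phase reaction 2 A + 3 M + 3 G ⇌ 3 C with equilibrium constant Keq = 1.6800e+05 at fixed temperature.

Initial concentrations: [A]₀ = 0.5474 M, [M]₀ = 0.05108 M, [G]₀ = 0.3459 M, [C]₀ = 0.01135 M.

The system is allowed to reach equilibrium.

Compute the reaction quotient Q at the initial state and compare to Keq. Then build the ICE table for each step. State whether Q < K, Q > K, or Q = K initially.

Q₀ = 0.8847 vs Keq = 1.6800e+05 ⇒ Q<K, forward
Step 1:
                    A           M           G           C
  I            0.5474     0.05108      0.3459     0.01135
  C          -0.03049    -0.04573    -0.04573     0.04573
  E            0.5169    0.005351      0.3002     0.05708
  solve Keq expr → x = 0.01524; check Q = 1.6800e+05

Q₀ = 0.8847; Q < K (proceeds forward)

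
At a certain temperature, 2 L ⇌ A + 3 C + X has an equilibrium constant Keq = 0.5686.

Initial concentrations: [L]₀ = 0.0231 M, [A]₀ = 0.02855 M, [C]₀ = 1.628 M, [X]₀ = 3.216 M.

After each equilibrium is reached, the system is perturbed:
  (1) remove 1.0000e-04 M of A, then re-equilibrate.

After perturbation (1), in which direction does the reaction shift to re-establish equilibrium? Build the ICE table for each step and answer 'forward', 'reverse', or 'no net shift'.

Direction: forward

Q₀ = 742.4 vs Keq = 0.5686 ⇒ Q>K, reverse
Step 1:
                    L           A           C           X
  Initial      0.0231     0.02855       1.628       3.216
  Change      0.05649    -0.02824    -0.08473    -0.02824
  Equil       0.07959  3.0737e-04       1.543       3.188
  solve Keq expr → x = -0.02824; check Q = 0.5686
Then remove 1.0000e-04 M of A.
Step 2:
                    L           A           C           X
  Initial     0.07959  2.0737e-04       1.543       3.188
  Change  -1.9660e-04  9.8299e-05  2.9490e-04  9.8299e-05
  Equil       0.07939  3.0567e-04       1.544       3.188
  solve Keq expr → x = 9.8299e-05; check Q = 0.5686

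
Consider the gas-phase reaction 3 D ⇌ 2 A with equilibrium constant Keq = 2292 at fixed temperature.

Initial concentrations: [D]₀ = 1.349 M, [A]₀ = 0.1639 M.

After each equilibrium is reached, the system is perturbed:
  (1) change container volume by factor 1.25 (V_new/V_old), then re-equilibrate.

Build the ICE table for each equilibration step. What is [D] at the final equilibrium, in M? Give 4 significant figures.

[D]_eq = 0.06573 M

Q₀ = 0.01094 vs Keq = 2292 ⇒ Q<K, forward
Step 1:
                    D           A
  Initial       1.349      0.1639
  Change       -1.273      0.8484
  Equil       0.07646       1.012
  solve Keq expr → x = 0.4242; check Q = 2292
Then change container volume by factor 1.25 (V_new/V_old).
Step 2:
                    D           A
  Initial     0.06117      0.8098
  Change     0.004559   -0.003039
  Equil       0.06573      0.8068
  solve Keq expr → x = -0.00152; check Q = 2292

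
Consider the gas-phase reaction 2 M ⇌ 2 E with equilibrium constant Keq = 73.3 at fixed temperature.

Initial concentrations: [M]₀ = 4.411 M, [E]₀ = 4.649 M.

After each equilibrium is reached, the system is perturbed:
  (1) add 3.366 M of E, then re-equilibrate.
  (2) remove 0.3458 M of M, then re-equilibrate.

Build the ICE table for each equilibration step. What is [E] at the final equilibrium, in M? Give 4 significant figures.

[E]_eq = 10.82 M

Q₀ = 1.111 vs Keq = 73.3 ⇒ Q<K, forward
Step 1:
                    M           E
  init          4.411       4.649
  Δ            -3.463       3.463
  eq           0.9475       8.112
  solve Keq expr → x = 1.732; check Q = 73.3
Then add 3.366 M of E.
Step 2:
                    M           E
  init         0.9475       11.48
  Δ             0.352      -0.352
  eq              1.3       11.13
  solve Keq expr → x = -0.176; check Q = 73.3
Then remove 0.3458 M of M.
Step 3:
                    M           E
  init         0.9538       11.13
  Δ            0.3096     -0.3096
  eq            1.263       10.82
  solve Keq expr → x = -0.1548; check Q = 73.3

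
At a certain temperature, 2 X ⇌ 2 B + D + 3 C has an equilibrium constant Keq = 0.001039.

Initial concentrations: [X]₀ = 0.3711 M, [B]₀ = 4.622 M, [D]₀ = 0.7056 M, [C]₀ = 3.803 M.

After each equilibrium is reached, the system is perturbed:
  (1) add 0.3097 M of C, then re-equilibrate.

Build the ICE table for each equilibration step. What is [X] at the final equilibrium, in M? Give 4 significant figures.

Q₀ = 6020 vs Keq = 0.001039 ⇒ Q>K, reverse
Step 1:
                    X           B           D           C
  init         0.3711       4.622      0.7056       3.803
  Δ             1.411      -1.411     -0.7055      -2.117
  eq            1.782       3.211  6.6737e-05       1.686
  solve Keq expr → x = -0.7055; check Q = 0.001039
Then add 0.3097 M of C.
Step 2:
                    X           B           D           C
  init          1.782       3.211  6.6737e-05       1.996
  Δ        5.2969e-05 -5.2969e-05 -2.6484e-05 -7.9453e-05
  eq            1.782       3.211  4.0253e-05       1.996
  solve Keq expr → x = -2.6484e-05; check Q = 0.001039

[X]_eq = 1.782 M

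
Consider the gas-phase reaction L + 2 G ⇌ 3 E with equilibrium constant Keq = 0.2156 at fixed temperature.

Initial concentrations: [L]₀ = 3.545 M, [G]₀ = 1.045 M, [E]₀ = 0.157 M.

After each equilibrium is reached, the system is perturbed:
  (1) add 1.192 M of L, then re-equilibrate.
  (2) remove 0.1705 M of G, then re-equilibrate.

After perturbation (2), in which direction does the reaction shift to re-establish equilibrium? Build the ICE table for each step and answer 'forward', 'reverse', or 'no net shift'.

Q₀ = 9.9965e-04 vs Keq = 0.2156 ⇒ Q<K, forward
Step 1:
                   L          G          E
  init         3.545      1.045      0.157
  Δ          -0.1803    -0.3606     0.5408
  eq           3.365     0.6844     0.6978
  solve Keq expr → x = 0.1803; check Q = 0.2156
Then add 1.192 M of L.
Step 2:
                   L          G          E
  init         4.557     0.6844     0.6978
  Δ         -0.01624   -0.03248    0.04872
  eq            4.54      0.652     0.7466
  solve Keq expr → x = 0.01624; check Q = 0.2156
Then remove 0.1705 M of G.
Step 3:
                   L          G          E
  init          4.54     0.4815     0.7466
  Δ          0.02904    0.05807   -0.08711
  eq            4.57     0.5395     0.6595
  solve Keq expr → x = -0.02904; check Q = 0.2156

Direction: reverse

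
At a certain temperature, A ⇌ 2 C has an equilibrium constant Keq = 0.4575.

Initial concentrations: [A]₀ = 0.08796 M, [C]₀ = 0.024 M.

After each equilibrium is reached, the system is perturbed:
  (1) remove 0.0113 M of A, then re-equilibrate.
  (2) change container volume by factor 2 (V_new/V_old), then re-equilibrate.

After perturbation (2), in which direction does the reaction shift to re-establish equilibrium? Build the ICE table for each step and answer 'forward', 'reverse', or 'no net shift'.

Direction: forward

Q₀ = 0.006548 vs Keq = 0.4575 ⇒ Q<K, forward
Step 1:
                    A           C
  init        0.08796       0.024
  Δ          -0.05207      0.1041
  eq          0.03589      0.1281
  solve Keq expr → x = 0.05207; check Q = 0.4575
Then remove 0.0113 M of A.
Step 2:
                    A           C
  init        0.02459      0.1281
  Δ          0.005452     -0.0109
  eq          0.03004      0.1172
  solve Keq expr → x = -0.005452; check Q = 0.4575
Then change container volume by factor 2 (V_new/V_old).
Step 3:
                    A           C
  init        0.01502     0.05862
  Δ         -0.004831    0.009661
  eq          0.01019     0.06828
  solve Keq expr → x = 0.004831; check Q = 0.4575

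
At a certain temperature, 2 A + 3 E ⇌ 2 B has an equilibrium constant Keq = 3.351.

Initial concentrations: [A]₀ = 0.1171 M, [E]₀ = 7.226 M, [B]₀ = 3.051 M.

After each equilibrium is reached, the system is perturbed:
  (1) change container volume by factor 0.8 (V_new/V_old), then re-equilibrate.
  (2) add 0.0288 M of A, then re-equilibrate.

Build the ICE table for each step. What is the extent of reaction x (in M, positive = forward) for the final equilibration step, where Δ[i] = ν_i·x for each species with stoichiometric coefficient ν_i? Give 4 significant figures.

x = 0.01384 M

Q₀ = 1.799 vs Keq = 3.351 ⇒ Q<K, forward
Step 1:
                    A           E           B
  Initial      0.1171       7.226       3.051
  Change     -0.02966    -0.04448     0.02966
  Equil       0.08744       7.182       3.081
  solve Keq expr → x = 0.01483; check Q = 3.351
Then change container volume by factor 0.8 (V_new/V_old).
Step 2:
                    A           E           B
  Initial      0.1093       8.977       3.851
  Change     -0.02989    -0.04484     0.02989
  Equil       0.07941       8.932       3.881
  solve Keq expr → x = 0.01495; check Q = 3.351
Then add 0.0288 M of A.
Step 3:
                    A           E           B
  Initial      0.1082       8.932       3.881
  Change     -0.02767    -0.04151     0.02767
  Equil       0.08054       8.891       3.908
  solve Keq expr → x = 0.01384; check Q = 3.351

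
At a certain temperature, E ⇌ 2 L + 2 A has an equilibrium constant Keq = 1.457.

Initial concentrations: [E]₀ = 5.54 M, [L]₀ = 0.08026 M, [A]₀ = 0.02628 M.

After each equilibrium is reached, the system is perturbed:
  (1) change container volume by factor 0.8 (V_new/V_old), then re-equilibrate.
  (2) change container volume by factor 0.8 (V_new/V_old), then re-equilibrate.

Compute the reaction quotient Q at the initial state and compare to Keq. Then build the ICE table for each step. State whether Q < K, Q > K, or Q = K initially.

Q₀ = 8.0304e-07; Q < K (proceeds forward)

Q₀ = 8.0304e-07 vs Keq = 1.457 ⇒ Q<K, forward
Step 1:
                  E         L         A
  I            5.54   0.08026   0.02628
  C         -0.7847     1.569     1.569
  E           4.755      1.65     1.596
  solve Keq expr → x = 0.7847; check Q = 1.457
Then change container volume by factor 0.8 (V_new/V_old).
Step 2:
                  E         L         A
  I           5.944     2.062     1.995
  C          0.1508   -0.3017   -0.3017
  E           6.095      1.76     1.693
  solve Keq expr → x = -0.1508; check Q = 1.457
Then change container volume by factor 0.8 (V_new/V_old).
Step 3:
                  E         L         A
  I           7.619       2.2     2.116
  C          0.1614   -0.3229   -0.3229
  E            7.78     1.878     1.793
  solve Keq expr → x = -0.1614; check Q = 1.457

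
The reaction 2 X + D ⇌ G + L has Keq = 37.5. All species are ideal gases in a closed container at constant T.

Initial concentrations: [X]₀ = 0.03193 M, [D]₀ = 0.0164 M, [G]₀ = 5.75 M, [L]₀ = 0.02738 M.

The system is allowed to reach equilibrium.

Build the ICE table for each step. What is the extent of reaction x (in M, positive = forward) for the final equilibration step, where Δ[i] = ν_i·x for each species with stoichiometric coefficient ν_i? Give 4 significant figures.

Q₀ = 9416 vs Keq = 37.5 ⇒ Q>K, reverse
Step 1:
                    X           D           G           L
  Initial     0.03193      0.0164        5.75     0.02738
  Change      0.05099     0.02549    -0.02549    -0.02549
  Equil       0.08292     0.04189       5.725    0.001887
  solve Keq expr → x = -0.02549; check Q = 37.5

x = -0.02549 M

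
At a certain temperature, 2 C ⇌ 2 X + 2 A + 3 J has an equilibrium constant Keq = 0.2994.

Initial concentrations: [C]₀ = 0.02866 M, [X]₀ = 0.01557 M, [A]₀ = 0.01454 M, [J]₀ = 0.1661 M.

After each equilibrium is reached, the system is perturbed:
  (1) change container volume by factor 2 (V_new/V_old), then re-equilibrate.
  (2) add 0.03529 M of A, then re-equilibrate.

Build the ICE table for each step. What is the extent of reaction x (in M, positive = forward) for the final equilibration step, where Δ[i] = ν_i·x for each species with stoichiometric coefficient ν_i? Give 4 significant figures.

Q₀ = 2.8593e-07 vs Keq = 0.2994 ⇒ Q<K, forward
Step 1:
                    C           X           A           J
  I           0.02866     0.01557     0.01454      0.1661
  C          -0.02833     0.02833     0.02833      0.0425
  E        3.2772e-04      0.0439     0.04287      0.2086
  solve Keq expr → x = 0.01417; check Q = 0.2994
Then change container volume by factor 2 (V_new/V_old).
Step 2:
                    C           X           A           J
  I        1.6386e-04     0.02195     0.02144      0.1043
  C       -1.3445e-04  1.3445e-04  1.3445e-04  2.0167e-04
  E        2.9412e-05     0.02209     0.02157      0.1045
  solve Keq expr → x = 6.7224e-05; check Q = 0.2994
Then add 0.03529 M of A.
Step 3:
                    C           X           A           J
  I        2.9412e-05     0.02209     0.05686      0.1045
  C        4.7806e-05 -4.7806e-05 -4.7806e-05 -7.1710e-05
  E        7.7218e-05     0.02204     0.05681      0.1044
  solve Keq expr → x = -2.3903e-05; check Q = 0.2994

x = -2.3903e-05 M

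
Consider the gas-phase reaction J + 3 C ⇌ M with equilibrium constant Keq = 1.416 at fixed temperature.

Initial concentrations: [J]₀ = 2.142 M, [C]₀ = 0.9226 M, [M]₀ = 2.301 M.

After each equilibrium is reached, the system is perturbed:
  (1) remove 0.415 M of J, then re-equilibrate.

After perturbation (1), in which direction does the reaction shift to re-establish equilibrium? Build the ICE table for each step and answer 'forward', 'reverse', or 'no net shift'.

Direction: reverse

Q₀ = 1.368 vs Keq = 1.416 ⇒ Q<K, forward
Step 1:
                    J           C           M
  init          2.142      0.9226       2.301
  Δ         -0.003227   -0.009681    0.003227
  eq            2.139      0.9129       2.304
  solve Keq expr → x = 0.003227; check Q = 1.416
Then remove 0.415 M of J.
Step 2:
                    J           C           M
  init          1.724      0.9129       2.304
  Δ           0.02044     0.06132    -0.02044
  eq            1.744      0.9742       2.284
  solve Keq expr → x = -0.02044; check Q = 1.416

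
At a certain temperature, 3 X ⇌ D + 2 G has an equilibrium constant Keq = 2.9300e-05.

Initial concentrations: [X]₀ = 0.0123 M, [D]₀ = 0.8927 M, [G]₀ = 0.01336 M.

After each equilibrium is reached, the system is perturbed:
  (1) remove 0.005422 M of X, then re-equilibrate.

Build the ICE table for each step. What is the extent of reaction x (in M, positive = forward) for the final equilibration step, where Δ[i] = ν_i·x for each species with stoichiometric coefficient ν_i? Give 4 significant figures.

Q₀ = 85.63 vs Keq = 2.9300e-05 ⇒ Q>K, reverse
Step 1:
                    X           D           G
  I            0.0123      0.8927     0.01336
  C           0.01999   -0.006663    -0.01333
  E           0.03229       0.886  3.3366e-05
  solve Keq expr → x = -0.006663; check Q = 2.9300e-05
Then remove 0.005422 M of X.
Step 2:
                    X           D           G
  I           0.02687       0.886  3.3366e-05
  C        1.2036e-05 -4.0118e-06 -8.0237e-06
  E           0.02688       0.886  2.5343e-05
  solve Keq expr → x = -4.0118e-06; check Q = 2.9300e-05

x = -4.0118e-06 M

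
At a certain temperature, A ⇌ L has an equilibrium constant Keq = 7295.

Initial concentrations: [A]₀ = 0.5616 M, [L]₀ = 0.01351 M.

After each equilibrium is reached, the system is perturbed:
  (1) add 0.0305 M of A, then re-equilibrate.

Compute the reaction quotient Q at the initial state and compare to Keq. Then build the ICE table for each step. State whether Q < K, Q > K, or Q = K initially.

Q₀ = 0.02406 vs Keq = 7295 ⇒ Q<K, forward
Step 1:
                   A          L
  init        0.5616    0.01351
  Δ          -0.5615     0.5615
  eq      7.8825e-05      0.575
  solve Keq expr → x = 0.5615; check Q = 7295
Then add 0.0305 M of A.
Step 2:
                   A          L
  init       0.03058      0.575
  Δ          -0.0305     0.0305
  eq      8.3006e-05     0.6055
  solve Keq expr → x = 0.0305; check Q = 7295

Q₀ = 0.02406; Q < K (proceeds forward)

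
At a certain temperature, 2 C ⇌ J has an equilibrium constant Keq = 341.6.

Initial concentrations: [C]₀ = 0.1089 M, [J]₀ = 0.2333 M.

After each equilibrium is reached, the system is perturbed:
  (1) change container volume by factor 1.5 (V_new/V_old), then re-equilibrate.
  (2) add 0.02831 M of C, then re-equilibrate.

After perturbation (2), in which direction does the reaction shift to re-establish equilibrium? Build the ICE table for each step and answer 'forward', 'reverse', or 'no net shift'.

Direction: forward

Q₀ = 19.67 vs Keq = 341.6 ⇒ Q<K, forward
Step 1:
                  C         J
  I          0.1089    0.2333
  C         -0.0806    0.0403
  E          0.0283    0.2736
  solve Keq expr → x = 0.0403; check Q = 341.6
Then change container volume by factor 1.5 (V_new/V_old).
Step 2:
                  C         J
  I         0.01887    0.1824
  C         0.00411 -0.002055
  E         0.02298    0.1803
  solve Keq expr → x = -0.002055; check Q = 341.6
Then add 0.02831 M of C.
Step 3:
                  C         J
  I         0.05129    0.1803
  C        -0.02745   0.01373
  E         0.02384    0.1941
  solve Keq expr → x = 0.01373; check Q = 341.6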